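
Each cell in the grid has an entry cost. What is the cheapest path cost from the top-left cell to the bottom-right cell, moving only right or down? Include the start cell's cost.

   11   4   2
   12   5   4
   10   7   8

29

Cheapest: [0,0] -> [0,1] -> [0,2] -> [1,2] -> [2,2]
  11 + 4 + 2 + 4 + 8 = 29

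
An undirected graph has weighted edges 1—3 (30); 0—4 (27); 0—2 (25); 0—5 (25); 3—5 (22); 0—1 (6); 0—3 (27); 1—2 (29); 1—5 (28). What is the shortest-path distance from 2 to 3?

52

A few of the 2→3 routes:
2 - 1 - 3: 29 + 30 = 59
2 - 0 - 5 - 3: 25 + 25 + 22 = 72
2 - 0 - 3: 25 + 27 = 52
2 - 1 - 0 - 3: 29 + 6 + 27 = 62
2 - 0 - 1 - 3: 25 + 6 + 30 = 61
The minimum is 52.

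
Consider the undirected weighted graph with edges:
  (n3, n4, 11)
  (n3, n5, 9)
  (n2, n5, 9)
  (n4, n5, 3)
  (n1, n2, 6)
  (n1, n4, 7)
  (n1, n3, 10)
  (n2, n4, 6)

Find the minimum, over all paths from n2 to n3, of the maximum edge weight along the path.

9

A few of the n2→n3 routes:
n2 → n1 → n4 → n5 → n3: max(6, 7, 3, 9) = 9
n2 → n4 → n1 → n3: max(6, 7, 10) = 10
n2 → n4 → n5 → n3: max(6, 3, 9) = 9
n2 → n1 → n3: max(6, 10) = 10
n2 → n5 → n3: max(9, 9) = 9
The minimum achievable maximum is 9.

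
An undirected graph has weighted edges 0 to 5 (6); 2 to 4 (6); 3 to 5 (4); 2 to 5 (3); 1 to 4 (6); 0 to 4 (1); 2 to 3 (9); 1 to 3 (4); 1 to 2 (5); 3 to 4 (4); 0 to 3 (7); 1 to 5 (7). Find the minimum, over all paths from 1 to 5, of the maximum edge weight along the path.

Comparing a few candidate routes:
1 → 4 → 3 → 5: max(6, 4, 4) = 6
1 → 2 → 5: max(5, 3) = 5
1 → 3 → 4 → 2 → 5: max(4, 4, 6, 3) = 6
1 → 3 → 4 → 0 → 5: max(4, 4, 1, 6) = 6
1 → 3 → 5: max(4, 4) = 4
Best route has worst link 4.

4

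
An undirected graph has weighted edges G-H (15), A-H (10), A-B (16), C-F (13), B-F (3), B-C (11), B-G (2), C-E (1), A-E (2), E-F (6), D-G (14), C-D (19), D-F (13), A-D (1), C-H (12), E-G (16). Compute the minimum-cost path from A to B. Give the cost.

11

Comparing a few candidate routes:
A-B: 16
A-E-F-B: 2 + 6 + 3 = 11
A-E-C-B: 2 + 1 + 11 = 14
A-D-F-B: 1 + 13 + 3 = 17
A-D-G-B: 1 + 14 + 2 = 17
Best route has total 11.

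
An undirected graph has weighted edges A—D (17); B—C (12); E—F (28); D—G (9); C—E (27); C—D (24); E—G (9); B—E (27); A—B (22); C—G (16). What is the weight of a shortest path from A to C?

34

Some routes from A to C:
A -> D -> G -> C: 17 + 9 + 16 = 42
A -> B -> E -> G -> C: 22 + 27 + 9 + 16 = 74
A -> B -> C: 22 + 12 = 34
A -> D -> G -> E -> B -> C: 17 + 9 + 9 + 27 + 12 = 74
A -> D -> C: 17 + 24 = 41
A -> D -> G -> E -> C: 17 + 9 + 9 + 27 = 62
Best route has total 34.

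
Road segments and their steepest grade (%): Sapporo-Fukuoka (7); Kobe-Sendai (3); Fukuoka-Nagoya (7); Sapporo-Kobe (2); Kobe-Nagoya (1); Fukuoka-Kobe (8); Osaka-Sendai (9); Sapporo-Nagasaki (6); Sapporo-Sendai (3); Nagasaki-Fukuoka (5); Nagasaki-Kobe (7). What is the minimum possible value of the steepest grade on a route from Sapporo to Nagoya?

2

A few of the Sapporo→Nagoya routes:
Sapporo → Sendai → Kobe → Nagoya: max(3, 3, 1) = 3
Sapporo → Kobe → Nagasaki → Fukuoka → Nagoya: max(2, 7, 5, 7) = 7
Sapporo → Fukuoka → Nagoya: max(7, 7) = 7
Sapporo → Kobe → Nagoya: max(2, 1) = 2
Sapporo → Fukuoka → Nagasaki → Kobe → Nagoya: max(7, 5, 7, 1) = 7
The minimum achievable maximum is 2%.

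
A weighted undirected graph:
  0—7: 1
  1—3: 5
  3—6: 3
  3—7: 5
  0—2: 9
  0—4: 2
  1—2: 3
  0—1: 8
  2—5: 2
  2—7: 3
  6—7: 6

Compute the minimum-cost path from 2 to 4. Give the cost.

Comparing a few candidate routes:
2 - 1 - 0 - 4: 3 + 8 + 2 = 13
2 - 1 - 3 - 6 - 7 - 0 - 4: 3 + 5 + 3 + 6 + 1 + 2 = 20
2 - 1 - 3 - 7 - 0 - 4: 3 + 5 + 5 + 1 + 2 = 16
2 - 7 - 0 - 4: 3 + 1 + 2 = 6
2 - 7 - 3 - 1 - 0 - 4: 3 + 5 + 5 + 8 + 2 = 23
2 - 0 - 4: 9 + 2 = 11
The minimum is 6.

6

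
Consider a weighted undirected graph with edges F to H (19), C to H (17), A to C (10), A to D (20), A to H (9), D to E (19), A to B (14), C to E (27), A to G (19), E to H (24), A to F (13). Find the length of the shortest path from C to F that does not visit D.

23

A few of the C→F routes:
C→E→H→F: 27 + 24 + 19 = 70
C→A→F: 10 + 13 = 23
C→H→A→F: 17 + 9 + 13 = 39
C→H→F: 17 + 19 = 36
C→A→H→F: 10 + 9 + 19 = 38
The minimum is 23.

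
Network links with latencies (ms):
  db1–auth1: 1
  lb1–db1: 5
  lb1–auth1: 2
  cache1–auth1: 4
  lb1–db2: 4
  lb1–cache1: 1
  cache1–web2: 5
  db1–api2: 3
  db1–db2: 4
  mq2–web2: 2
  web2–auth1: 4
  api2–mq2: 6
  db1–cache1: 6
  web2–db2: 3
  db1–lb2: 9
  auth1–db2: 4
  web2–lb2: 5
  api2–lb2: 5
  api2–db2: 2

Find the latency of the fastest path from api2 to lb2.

A few of the api2→lb2 routes:
api2 - db2 - web2 - lb2: 2 + 3 + 5 = 10
api2 - lb2: 5
api2 - db1 - auth1 - web2 - lb2: 3 + 1 + 4 + 5 = 13
api2 - db1 - lb2: 3 + 9 = 12
api2 - mq2 - web2 - lb2: 6 + 2 + 5 = 13
Shortest: 5 ms.

5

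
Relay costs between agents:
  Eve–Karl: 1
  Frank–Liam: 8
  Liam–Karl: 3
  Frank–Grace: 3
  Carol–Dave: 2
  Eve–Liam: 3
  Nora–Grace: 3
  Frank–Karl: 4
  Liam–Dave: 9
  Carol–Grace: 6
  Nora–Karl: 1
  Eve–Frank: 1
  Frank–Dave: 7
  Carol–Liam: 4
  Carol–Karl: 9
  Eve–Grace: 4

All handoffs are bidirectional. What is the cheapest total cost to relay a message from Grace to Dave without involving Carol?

10

Checking several routes:
Grace -> Nora -> Karl -> Eve -> Frank -> Dave: 3 + 1 + 1 + 1 + 7 = 13
Grace -> Eve -> Frank -> Dave: 4 + 1 + 7 = 12
Grace -> Eve -> Karl -> Frank -> Dave: 4 + 1 + 4 + 7 = 16
Grace -> Frank -> Dave: 3 + 7 = 10
Grace -> Nora -> Karl -> Frank -> Dave: 3 + 1 + 4 + 7 = 15
Grace -> Frank -> Eve -> Liam -> Dave: 3 + 1 + 3 + 9 = 16
The minimum is 10.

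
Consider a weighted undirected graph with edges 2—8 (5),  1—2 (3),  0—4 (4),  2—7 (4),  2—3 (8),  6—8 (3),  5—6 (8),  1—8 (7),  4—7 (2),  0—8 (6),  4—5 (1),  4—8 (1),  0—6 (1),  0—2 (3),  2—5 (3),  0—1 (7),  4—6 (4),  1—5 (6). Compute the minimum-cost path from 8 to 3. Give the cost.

Comparing a few candidate routes:
8 - 4 - 7 - 2 - 3: 1 + 2 + 4 + 8 = 15
8 - 4 - 5 - 2 - 3: 1 + 1 + 3 + 8 = 13
8 - 4 - 0 - 2 - 3: 1 + 4 + 3 + 8 = 16
8 - 6 - 0 - 2 - 3: 3 + 1 + 3 + 8 = 15
8 - 2 - 3: 5 + 8 = 13
Shortest: 13.

13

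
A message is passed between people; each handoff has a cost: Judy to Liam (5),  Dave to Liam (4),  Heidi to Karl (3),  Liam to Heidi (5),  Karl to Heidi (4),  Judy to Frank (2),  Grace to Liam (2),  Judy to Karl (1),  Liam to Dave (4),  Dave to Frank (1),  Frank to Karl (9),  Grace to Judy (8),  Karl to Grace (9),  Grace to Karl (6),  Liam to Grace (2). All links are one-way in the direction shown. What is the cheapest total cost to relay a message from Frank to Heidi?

Paths from Frank to Heidi:
Frank-Karl-Grace-Liam-Heidi: 9 + 9 + 2 + 5 = 25
Frank-Karl-Grace-Judy-Liam-Heidi: 9 + 9 + 8 + 5 + 5 = 36
Frank-Karl-Heidi: 9 + 4 = 13
Best route has total 13.

13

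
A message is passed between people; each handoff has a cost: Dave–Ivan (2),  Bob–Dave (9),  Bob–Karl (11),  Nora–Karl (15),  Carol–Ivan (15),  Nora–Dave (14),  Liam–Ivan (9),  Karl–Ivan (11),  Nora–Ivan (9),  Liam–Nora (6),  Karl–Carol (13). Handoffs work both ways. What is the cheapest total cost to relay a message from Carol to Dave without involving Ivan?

Candidate routes:
Carol-Karl-Bob-Dave: 13 + 11 + 9 = 33
Carol-Karl-Nora-Dave: 13 + 15 + 14 = 42
Best route has total 33.

33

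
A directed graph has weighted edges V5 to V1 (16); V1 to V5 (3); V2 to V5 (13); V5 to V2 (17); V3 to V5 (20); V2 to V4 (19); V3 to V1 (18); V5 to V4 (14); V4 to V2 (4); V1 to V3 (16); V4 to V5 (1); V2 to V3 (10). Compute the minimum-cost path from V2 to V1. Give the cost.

Routes from V2 to V1:
V2→V4→V5→V1: 19 + 1 + 16 = 36
V2→V3→V1: 10 + 18 = 28
V2→V3→V5→V1: 10 + 20 + 16 = 46
V2→V5→V1: 13 + 16 = 29
The minimum is 28.

28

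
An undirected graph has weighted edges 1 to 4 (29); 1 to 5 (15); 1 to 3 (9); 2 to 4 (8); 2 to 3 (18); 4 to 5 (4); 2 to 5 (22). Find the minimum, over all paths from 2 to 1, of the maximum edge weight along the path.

15

A few of the 2→1 routes:
2→4→5→1: max(8, 4, 15) = 15
2→5→1: max(22, 15) = 22
2→3→1: max(18, 9) = 18
Smallest bottleneck: 15.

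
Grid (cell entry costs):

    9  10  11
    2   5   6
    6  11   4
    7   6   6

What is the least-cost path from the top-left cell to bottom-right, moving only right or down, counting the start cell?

32

Take r0c0 r1c0 r1c1 r1c2 r2c2 r3c2 for a total of 9 + 2 + 5 + 6 + 4 + 6 = 32.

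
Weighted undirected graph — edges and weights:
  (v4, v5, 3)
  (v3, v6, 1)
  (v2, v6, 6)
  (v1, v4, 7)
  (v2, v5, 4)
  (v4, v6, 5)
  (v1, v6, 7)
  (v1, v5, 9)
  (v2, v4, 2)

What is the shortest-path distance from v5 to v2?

Some routes from v5 to v2:
v5→v4→v2: 3 + 2 = 5
v5→v4→v6→v2: 3 + 5 + 6 = 14
v5→v1→v4→v2: 9 + 7 + 2 = 18
v5→v2: 4
The minimum is 4.

4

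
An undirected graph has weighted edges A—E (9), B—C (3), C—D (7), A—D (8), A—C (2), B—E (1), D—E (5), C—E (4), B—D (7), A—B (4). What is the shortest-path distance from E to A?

5

Checking several routes:
E → B → A: 1 + 4 = 5
E → C → B → A: 4 + 3 + 4 = 11
E → B → C → A: 1 + 3 + 2 = 6
E → D → A: 5 + 8 = 13
E → A: 9
E → C → A: 4 + 2 = 6
Shortest: 5.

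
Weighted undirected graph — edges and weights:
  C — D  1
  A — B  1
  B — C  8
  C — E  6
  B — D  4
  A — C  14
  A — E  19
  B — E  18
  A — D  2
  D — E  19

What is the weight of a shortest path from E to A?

9

Some routes from E to A:
E - B - A: 18 + 1 = 19
E - C - D - B - A: 6 + 1 + 4 + 1 = 12
E - C - B - A: 6 + 8 + 1 = 15
E - C - D - A: 6 + 1 + 2 = 9
E - A: 19
The minimum is 9.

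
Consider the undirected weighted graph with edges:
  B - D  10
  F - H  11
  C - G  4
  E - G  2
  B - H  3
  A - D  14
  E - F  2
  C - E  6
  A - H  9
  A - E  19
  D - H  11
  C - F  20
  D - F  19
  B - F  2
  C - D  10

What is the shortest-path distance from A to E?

Checking several routes:
A→D→C→E: 14 + 10 + 6 = 30
A→D→C→G→E: 14 + 10 + 4 + 2 = 30
A→D→B→F→E: 14 + 10 + 2 + 2 = 28
A→H→B→F→E: 9 + 3 + 2 + 2 = 16
A→E: 19
A→H→F→E: 9 + 11 + 2 = 22
Shortest: 16.

16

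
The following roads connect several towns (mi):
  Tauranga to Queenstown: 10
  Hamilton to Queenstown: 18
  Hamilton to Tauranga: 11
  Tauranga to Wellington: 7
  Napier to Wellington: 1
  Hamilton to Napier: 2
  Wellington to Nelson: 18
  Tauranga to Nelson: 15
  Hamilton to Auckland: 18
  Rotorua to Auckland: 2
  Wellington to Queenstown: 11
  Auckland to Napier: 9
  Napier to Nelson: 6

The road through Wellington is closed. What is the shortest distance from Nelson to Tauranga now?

15

Candidate routes:
Nelson → Napier → Auckland → Hamilton → Tauranga: 6 + 9 + 18 + 11 = 44
Nelson → Napier → Auckland → Hamilton → Queenstown → Tauranga: 6 + 9 + 18 + 18 + 10 = 61
Nelson → Napier → Hamilton → Tauranga: 6 + 2 + 11 = 19
Nelson → Napier → Hamilton → Queenstown → Tauranga: 6 + 2 + 18 + 10 = 36
Nelson → Tauranga: 15
The minimum is 15 mi.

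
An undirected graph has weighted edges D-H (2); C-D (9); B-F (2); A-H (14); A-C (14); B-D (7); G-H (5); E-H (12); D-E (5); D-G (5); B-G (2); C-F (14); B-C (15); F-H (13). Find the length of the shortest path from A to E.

21

Checking several routes:
A→H→E: 14 + 12 = 26
A→H→D→E: 14 + 2 + 5 = 21
A→C→D→E: 14 + 9 + 5 = 28
A→H→G→D→E: 14 + 5 + 5 + 5 = 29
The minimum is 21.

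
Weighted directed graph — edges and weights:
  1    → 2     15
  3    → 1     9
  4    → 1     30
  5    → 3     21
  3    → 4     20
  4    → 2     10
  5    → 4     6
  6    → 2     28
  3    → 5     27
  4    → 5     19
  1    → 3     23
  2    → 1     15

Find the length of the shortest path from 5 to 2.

16

Routes from 5 to 2:
5-3-4-1-2: 21 + 20 + 30 + 15 = 86
5-3-1-2: 21 + 9 + 15 = 45
5-4-1-2: 6 + 30 + 15 = 51
5-3-4-2: 21 + 20 + 10 = 51
5-4-2: 6 + 10 = 16
Best route has total 16.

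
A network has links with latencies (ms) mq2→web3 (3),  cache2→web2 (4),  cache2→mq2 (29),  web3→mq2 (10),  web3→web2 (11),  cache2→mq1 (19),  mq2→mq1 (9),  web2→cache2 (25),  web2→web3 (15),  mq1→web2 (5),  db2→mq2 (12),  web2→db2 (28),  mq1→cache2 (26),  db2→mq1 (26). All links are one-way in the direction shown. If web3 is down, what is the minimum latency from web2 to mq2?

40

Candidate routes:
web2 -> db2 -> mq2: 28 + 12 = 40
web2 -> db2 -> mq1 -> cache2 -> mq2: 28 + 26 + 26 + 29 = 109
web2 -> cache2 -> mq2: 25 + 29 = 54
Shortest: 40 ms.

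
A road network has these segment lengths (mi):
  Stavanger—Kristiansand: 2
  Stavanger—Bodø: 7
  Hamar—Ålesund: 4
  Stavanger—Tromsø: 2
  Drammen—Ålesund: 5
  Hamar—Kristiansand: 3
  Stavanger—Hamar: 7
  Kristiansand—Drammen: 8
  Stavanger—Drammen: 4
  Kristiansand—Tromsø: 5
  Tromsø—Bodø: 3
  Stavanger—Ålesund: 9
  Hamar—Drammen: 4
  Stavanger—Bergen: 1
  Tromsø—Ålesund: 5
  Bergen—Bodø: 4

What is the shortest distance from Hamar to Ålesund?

4

A few of the Hamar→Ålesund routes:
Hamar - Drammen - Ålesund: 4 + 5 = 9
Hamar - Ålesund: 4
Hamar - Kristiansand - Stavanger - Tromsø - Ålesund: 3 + 2 + 2 + 5 = 12
Best route has total 4 mi.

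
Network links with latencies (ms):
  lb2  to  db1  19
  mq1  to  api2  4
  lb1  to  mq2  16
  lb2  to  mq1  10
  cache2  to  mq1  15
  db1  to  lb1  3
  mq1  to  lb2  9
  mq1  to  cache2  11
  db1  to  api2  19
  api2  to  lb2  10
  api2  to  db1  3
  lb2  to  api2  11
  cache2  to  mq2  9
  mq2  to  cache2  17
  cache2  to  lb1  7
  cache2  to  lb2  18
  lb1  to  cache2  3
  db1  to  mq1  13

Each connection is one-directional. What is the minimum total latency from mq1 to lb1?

A few of the mq1→lb1 routes:
mq1→lb2→api2→db1→lb1: 9 + 11 + 3 + 3 = 26
mq1→lb2→db1→lb1: 9 + 19 + 3 = 31
mq1→api2→db1→lb1: 4 + 3 + 3 = 10
mq1→cache2→lb1: 11 + 7 = 18
Shortest: 10 ms.

10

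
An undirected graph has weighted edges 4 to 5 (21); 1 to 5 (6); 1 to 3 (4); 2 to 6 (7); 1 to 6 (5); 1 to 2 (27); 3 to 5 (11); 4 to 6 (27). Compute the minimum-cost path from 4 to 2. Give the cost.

34

Comparing a few candidate routes:
4 -> 6 -> 2: 27 + 7 = 34
4 -> 5 -> 3 -> 1 -> 6 -> 2: 21 + 11 + 4 + 5 + 7 = 48
4 -> 5 -> 1 -> 6 -> 2: 21 + 6 + 5 + 7 = 39
Best route has total 34.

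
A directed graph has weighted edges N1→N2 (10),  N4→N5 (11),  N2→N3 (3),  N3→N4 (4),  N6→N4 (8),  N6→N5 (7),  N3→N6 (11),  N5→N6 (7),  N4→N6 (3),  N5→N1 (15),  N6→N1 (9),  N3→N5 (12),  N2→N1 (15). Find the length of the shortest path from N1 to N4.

17

Paths from N1 to N4:
N1→N2→N3→N4: 10 + 3 + 4 = 17
N1→N2→N3→N5→N6→N4: 10 + 3 + 12 + 7 + 8 = 40
N1→N2→N3→N6→N4: 10 + 3 + 11 + 8 = 32
Shortest: 17.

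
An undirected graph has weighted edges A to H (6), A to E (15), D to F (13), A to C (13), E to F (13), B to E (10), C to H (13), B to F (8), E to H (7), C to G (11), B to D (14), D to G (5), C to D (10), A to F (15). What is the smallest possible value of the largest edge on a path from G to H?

13

A few of the G→H routes:
G→D→C→H: max(5, 10, 13) = 13
G→D→C→A→H: max(5, 10, 13, 6) = 13
G→D→F→E→H: max(5, 13, 13, 7) = 13
G→D→F→B→E→H: max(5, 13, 8, 10, 7) = 13
Smallest bottleneck: 13.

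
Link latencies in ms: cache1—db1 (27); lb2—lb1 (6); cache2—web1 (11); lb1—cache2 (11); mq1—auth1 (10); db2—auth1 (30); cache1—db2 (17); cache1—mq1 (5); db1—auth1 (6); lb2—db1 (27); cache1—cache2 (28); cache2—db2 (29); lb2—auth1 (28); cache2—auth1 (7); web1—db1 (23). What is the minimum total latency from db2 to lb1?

40

A few of the db2→lb1 routes:
db2→cache2→lb1: 29 + 11 = 40
db2→cache1→mq1→auth1→lb2→lb1: 17 + 5 + 10 + 28 + 6 = 66
db2→auth1→cache2→lb1: 30 + 7 + 11 = 48
db2→cache1→cache2→lb1: 17 + 28 + 11 = 56
db2→auth1→lb2→lb1: 30 + 28 + 6 = 64
db2→cache1→mq1→auth1→cache2→lb1: 17 + 5 + 10 + 7 + 11 = 50
The minimum is 40 ms.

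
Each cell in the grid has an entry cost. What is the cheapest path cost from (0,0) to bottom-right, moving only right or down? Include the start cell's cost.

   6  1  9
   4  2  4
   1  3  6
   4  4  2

Cheapest: [0,0] -> [0,1] -> [1,1] -> [2,1] -> [3,1] -> [3,2]
  6 + 1 + 2 + 3 + 4 + 2 = 18
For comparison, the top-then-right route costs 28.

18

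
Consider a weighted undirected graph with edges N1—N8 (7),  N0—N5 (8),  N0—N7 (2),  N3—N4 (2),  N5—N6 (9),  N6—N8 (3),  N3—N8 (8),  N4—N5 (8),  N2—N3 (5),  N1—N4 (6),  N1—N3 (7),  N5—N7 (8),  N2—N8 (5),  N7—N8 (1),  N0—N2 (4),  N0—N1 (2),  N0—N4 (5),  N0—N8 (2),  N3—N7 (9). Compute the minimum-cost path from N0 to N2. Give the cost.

A few of the N0→N2 routes:
N0 → N7 → N8 → N2: 2 + 1 + 5 = 8
N0 → N2: 4
N0 → N8 → N2: 2 + 5 = 7
Shortest: 4.

4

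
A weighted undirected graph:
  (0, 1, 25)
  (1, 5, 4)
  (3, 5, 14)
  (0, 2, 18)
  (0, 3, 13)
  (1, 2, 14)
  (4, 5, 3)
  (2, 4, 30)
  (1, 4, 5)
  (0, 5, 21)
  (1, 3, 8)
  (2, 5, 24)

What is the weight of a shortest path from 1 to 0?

21

Checking several routes:
1-0: 25
1-3-0: 8 + 13 = 21
1-4-5-0: 5 + 3 + 21 = 29
1-5-3-0: 4 + 14 + 13 = 31
1-5-0: 4 + 21 = 25
Best route has total 21.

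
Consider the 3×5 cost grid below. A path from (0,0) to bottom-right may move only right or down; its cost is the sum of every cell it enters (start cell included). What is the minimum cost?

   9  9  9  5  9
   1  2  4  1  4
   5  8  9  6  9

Path r0c0 → r1c0 → r1c1 → r1c2 → r1c3 → r1c4 → r2c4: 9 + 1 + 2 + 4 + 1 + 4 + 9 = 30.
For comparison, the top-then-right route costs 54.

30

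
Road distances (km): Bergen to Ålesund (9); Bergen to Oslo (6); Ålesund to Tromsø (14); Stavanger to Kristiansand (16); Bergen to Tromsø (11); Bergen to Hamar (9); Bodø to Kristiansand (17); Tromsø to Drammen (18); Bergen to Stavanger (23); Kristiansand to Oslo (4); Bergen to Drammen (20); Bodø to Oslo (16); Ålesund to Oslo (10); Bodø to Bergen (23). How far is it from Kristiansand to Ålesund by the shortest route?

14

Checking several routes:
Kristiansand -> Oslo -> Ålesund: 4 + 10 = 14
Kristiansand -> Oslo -> Bergen -> Ålesund: 4 + 6 + 9 = 19
Kristiansand -> Bodø -> Oslo -> Ålesund: 17 + 16 + 10 = 43
Kristiansand -> Oslo -> Bergen -> Tromsø -> Ålesund: 4 + 6 + 11 + 14 = 35
Kristiansand -> Stavanger -> Bergen -> Ålesund: 16 + 23 + 9 = 48
Shortest: 14 km.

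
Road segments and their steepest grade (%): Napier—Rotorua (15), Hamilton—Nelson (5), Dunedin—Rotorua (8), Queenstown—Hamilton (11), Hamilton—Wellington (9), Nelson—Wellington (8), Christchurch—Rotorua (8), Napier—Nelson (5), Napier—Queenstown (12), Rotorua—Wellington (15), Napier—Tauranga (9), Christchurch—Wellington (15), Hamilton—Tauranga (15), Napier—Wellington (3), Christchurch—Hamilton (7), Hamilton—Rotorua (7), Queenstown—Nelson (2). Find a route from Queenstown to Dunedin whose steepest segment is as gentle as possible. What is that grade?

8

A few of the Queenstown→Dunedin routes:
Queenstown → Nelson → Hamilton → Christchurch → Rotorua → Dunedin: max(2, 5, 7, 8, 8) = 8
Queenstown → Nelson → Napier → Wellington → Hamilton → Christchurch → Rotorua → Dunedin: max(2, 5, 3, 9, 7, 8, 8) = 9
Queenstown → Nelson → Napier → Wellington → Hamilton → Rotorua → Dunedin: max(2, 5, 3, 9, 7, 8) = 9
Queenstown → Nelson → Hamilton → Rotorua → Dunedin: max(2, 5, 7, 8) = 8
Queenstown → Nelson → Wellington → Hamilton → Rotorua → Dunedin: max(2, 8, 9, 7, 8) = 9
Queenstown → Nelson → Wellington → Hamilton → Christchurch → Rotorua → Dunedin: max(2, 8, 9, 7, 8, 8) = 9
Smallest bottleneck: 8%.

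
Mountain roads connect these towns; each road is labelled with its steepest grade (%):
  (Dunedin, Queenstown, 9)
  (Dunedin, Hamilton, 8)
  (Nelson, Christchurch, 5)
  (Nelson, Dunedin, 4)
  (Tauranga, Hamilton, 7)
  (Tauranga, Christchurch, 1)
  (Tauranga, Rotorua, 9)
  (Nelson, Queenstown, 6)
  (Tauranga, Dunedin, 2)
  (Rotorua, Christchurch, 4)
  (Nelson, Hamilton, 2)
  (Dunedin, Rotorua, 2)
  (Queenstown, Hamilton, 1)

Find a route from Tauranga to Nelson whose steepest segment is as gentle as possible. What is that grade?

4

Checking several routes:
Tauranga-Dunedin-Rotorua-Christchurch-Nelson: max(2, 2, 4, 5) = 5
Tauranga-Dunedin-Nelson: max(2, 4) = 4
Tauranga-Hamilton-Nelson: max(7, 2) = 7
Tauranga-Christchurch-Nelson: max(1, 5) = 5
Tauranga-Christchurch-Rotorua-Dunedin-Nelson: max(1, 4, 2, 4) = 4
Best route has worst link 4%.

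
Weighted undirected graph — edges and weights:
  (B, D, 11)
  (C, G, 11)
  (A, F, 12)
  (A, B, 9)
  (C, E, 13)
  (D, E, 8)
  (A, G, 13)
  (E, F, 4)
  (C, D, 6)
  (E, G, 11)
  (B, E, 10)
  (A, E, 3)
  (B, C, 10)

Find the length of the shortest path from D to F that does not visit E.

32

Paths from D to F avoiding E:
D → B → C → G → A → F: 11 + 10 + 11 + 13 + 12 = 57
D → C → G → A → F: 6 + 11 + 13 + 12 = 42
D → B → A → F: 11 + 9 + 12 = 32
D → C → B → A → F: 6 + 10 + 9 + 12 = 37
Shortest: 32.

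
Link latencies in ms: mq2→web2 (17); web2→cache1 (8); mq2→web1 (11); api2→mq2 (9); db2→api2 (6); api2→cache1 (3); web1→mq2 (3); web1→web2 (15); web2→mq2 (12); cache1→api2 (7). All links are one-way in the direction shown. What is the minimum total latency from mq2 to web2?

17

Candidate routes:
mq2-web1-web2: 11 + 15 = 26
mq2-web2: 17
Shortest: 17 ms.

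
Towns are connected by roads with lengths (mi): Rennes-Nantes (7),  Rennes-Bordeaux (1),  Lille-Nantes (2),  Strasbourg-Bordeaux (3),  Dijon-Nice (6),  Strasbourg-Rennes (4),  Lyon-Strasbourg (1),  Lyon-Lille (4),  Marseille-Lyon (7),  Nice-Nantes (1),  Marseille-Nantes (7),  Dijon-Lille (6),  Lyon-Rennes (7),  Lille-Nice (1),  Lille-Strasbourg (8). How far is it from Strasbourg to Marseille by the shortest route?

8

Comparing a few candidate routes:
Strasbourg→Lyon→Lille→Nice→Nantes→Marseille: 1 + 4 + 1 + 1 + 7 = 14
Strasbourg→Lille→Nantes→Marseille: 8 + 2 + 7 = 17
Strasbourg→Lyon→Marseille: 1 + 7 = 8
Strasbourg→Lille→Nice→Nantes→Marseille: 8 + 1 + 1 + 7 = 17
Strasbourg→Lyon→Lille→Nantes→Marseille: 1 + 4 + 2 + 7 = 14
Strasbourg→Rennes→Lyon→Marseille: 4 + 7 + 7 = 18
Best route has total 8 mi.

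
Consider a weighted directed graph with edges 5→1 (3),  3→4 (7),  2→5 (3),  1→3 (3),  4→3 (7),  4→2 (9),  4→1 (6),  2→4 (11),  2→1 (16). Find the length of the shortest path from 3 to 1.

Candidate routes:
3 → 4 → 2 → 5 → 1: 7 + 9 + 3 + 3 = 22
3 → 4 → 1: 7 + 6 = 13
3 → 4 → 2 → 1: 7 + 9 + 16 = 32
Shortest: 13.

13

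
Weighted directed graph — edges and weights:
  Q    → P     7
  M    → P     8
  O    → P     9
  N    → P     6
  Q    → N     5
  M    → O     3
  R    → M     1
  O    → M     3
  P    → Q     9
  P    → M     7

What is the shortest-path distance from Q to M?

Paths from Q to M:
Q → N → P → M: 5 + 6 + 7 = 18
Q → P → M: 7 + 7 = 14
Best route has total 14.

14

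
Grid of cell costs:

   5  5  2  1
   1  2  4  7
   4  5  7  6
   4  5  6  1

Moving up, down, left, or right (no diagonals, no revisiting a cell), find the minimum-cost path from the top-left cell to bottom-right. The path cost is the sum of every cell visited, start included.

25

Cheapest: (0,0) (1,0) (1,1) (2,1) (3,1) (3,2) (3,3)
  5 + 1 + 2 + 5 + 5 + 6 + 1 = 25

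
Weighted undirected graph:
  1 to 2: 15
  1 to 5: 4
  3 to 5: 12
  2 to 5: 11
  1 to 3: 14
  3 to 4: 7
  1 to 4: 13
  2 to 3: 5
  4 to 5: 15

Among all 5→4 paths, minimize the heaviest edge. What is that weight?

A few of the 5→4 routes:
5 - 1 - 4: max(4, 13) = 13
5 - 3 - 4: max(12, 7) = 12
5 - 2 - 3 - 4: max(11, 5, 7) = 11
The minimum achievable maximum is 11.

11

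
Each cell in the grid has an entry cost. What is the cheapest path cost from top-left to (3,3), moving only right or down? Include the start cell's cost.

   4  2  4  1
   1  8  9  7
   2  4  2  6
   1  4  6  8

26

Take r0c0→r1c0→r2c0→r3c0→r3c1→r3c2→r3c3 for a total of 4 + 1 + 2 + 1 + 4 + 6 + 8 = 26.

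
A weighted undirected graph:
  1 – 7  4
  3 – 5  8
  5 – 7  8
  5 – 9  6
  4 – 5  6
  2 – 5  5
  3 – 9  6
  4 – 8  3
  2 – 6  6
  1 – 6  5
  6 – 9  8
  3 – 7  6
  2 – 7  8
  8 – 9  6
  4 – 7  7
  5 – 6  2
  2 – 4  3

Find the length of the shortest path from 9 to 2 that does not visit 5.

Some routes from 9 to 2 avoiding 5:
9 - 8 - 4 - 2: 6 + 3 + 3 = 12
9 - 6 - 2: 8 + 6 = 14
9 - 3 - 7 - 2: 6 + 6 + 8 = 20
Best route has total 12.

12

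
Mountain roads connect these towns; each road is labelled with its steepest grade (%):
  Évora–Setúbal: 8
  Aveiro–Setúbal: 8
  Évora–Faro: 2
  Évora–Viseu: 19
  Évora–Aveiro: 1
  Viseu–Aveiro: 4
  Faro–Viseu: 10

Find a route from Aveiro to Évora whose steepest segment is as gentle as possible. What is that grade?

1

Paths from Aveiro to Évora:
Aveiro -> Viseu -> Évora: max(4, 19) = 19
Aveiro -> Viseu -> Faro -> Évora: max(4, 10, 2) = 10
Aveiro -> Setúbal -> Évora: max(8, 8) = 8
Aveiro -> Évora: max(1) = 1
The minimum achievable maximum is 1%.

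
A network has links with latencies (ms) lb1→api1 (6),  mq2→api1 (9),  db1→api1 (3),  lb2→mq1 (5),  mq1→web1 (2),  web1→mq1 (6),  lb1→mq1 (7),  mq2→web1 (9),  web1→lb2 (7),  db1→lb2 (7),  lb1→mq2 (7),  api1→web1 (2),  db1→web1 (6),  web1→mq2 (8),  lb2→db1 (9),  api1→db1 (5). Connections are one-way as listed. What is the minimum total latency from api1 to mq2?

10

Paths from api1 to mq2:
api1 → db1 → web1 → mq2: 5 + 6 + 8 = 19
api1 → db1 → lb2 → mq1 → web1 → mq2: 5 + 7 + 5 + 2 + 8 = 27
api1 → web1 → mq2: 2 + 8 = 10
The minimum is 10 ms.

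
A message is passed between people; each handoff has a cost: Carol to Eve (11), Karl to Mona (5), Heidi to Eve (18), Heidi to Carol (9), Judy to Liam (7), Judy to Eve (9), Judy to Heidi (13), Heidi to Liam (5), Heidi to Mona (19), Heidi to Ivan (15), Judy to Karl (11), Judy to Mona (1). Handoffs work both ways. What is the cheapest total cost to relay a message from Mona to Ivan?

28

Checking several routes:
Mona -> Karl -> Judy -> Liam -> Heidi -> Ivan: 5 + 11 + 7 + 5 + 15 = 43
Mona -> Judy -> Liam -> Heidi -> Ivan: 1 + 7 + 5 + 15 = 28
Mona -> Heidi -> Ivan: 19 + 15 = 34
Mona -> Judy -> Eve -> Heidi -> Ivan: 1 + 9 + 18 + 15 = 43
Mona -> Judy -> Heidi -> Ivan: 1 + 13 + 15 = 29
Shortest: 28.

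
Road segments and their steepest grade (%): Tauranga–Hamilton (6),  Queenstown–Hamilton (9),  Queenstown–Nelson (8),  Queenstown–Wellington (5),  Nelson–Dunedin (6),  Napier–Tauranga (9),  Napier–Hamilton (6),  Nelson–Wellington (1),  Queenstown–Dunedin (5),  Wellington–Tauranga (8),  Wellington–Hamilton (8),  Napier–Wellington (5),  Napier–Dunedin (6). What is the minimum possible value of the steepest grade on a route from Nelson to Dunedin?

5

Some routes from Nelson to Dunedin:
Nelson -> Dunedin: max(6) = 6
Nelson -> Wellington -> Queenstown -> Dunedin: max(1, 5, 5) = 5
Nelson -> Wellington -> Napier -> Dunedin: max(1, 5, 6) = 6
Smallest bottleneck: 5%.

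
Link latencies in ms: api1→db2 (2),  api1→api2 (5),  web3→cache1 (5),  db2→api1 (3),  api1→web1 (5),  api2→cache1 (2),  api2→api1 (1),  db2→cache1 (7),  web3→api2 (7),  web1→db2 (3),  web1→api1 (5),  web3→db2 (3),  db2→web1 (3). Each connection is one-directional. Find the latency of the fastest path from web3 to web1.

Checking several routes:
web3 - api2 - api1 - db2 - web1: 7 + 1 + 2 + 3 = 13
web3 - db2 - web1: 3 + 3 = 6
web3 - db2 - api1 - web1: 3 + 3 + 5 = 11
Shortest: 6 ms.

6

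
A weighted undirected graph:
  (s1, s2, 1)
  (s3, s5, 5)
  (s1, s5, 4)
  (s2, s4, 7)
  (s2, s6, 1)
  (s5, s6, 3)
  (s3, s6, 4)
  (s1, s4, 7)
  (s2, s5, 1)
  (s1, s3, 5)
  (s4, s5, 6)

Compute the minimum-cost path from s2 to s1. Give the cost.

1

Checking several routes:
s2 → s5 → s1: 1 + 4 = 5
s2 → s1: 1
s2 → s6 → s3 → s1: 1 + 4 + 5 = 10
s2 → s5 → s3 → s1: 1 + 5 + 5 = 11
s2 → s6 → s5 → s1: 1 + 3 + 4 = 8
The minimum is 1.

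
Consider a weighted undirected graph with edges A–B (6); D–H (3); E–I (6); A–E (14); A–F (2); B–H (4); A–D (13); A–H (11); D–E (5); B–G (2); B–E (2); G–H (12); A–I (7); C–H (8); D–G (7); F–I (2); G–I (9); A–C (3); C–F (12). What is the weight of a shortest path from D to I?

A few of the D→I routes:
D→E→I: 5 + 6 = 11
D→H→B→E→I: 3 + 4 + 2 + 6 = 15
D→E→B→A→F→I: 5 + 2 + 6 + 2 + 2 = 17
D→G→I: 7 + 9 = 16
The minimum is 11.

11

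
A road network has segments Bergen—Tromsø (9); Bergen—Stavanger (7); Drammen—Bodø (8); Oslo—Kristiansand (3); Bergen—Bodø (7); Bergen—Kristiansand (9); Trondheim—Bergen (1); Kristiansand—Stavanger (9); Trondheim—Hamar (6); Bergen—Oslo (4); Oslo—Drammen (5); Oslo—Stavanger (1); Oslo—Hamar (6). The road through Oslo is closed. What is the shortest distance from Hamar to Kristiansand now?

16

Paths from Hamar to Kristiansand avoiding Oslo:
Hamar → Trondheim → Bergen → Kristiansand: 6 + 1 + 9 = 16
Hamar → Trondheim → Bergen → Stavanger → Kristiansand: 6 + 1 + 7 + 9 = 23
The minimum is 16.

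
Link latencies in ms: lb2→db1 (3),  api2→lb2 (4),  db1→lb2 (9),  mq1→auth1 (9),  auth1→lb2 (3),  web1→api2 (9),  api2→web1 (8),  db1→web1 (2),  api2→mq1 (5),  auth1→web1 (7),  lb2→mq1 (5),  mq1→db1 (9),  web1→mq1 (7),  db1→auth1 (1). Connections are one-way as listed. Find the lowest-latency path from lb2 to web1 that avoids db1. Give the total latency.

21

Paths from lb2 to web1 avoiding db1:
lb2 -> mq1 -> auth1 -> web1: 5 + 9 + 7 = 21
Best route has total 21 ms.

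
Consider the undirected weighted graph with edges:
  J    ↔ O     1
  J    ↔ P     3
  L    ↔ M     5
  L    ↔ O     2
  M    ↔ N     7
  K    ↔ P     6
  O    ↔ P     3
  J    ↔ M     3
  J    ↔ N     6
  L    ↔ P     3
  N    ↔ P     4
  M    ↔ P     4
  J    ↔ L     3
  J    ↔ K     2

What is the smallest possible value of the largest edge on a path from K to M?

3

Checking several routes:
K-J-O-P-M: max(2, 1, 3, 4) = 4
K-J-O-L-P-M: max(2, 1, 2, 3, 4) = 4
K-J-M: max(2, 3) = 3
The minimum achievable maximum is 3.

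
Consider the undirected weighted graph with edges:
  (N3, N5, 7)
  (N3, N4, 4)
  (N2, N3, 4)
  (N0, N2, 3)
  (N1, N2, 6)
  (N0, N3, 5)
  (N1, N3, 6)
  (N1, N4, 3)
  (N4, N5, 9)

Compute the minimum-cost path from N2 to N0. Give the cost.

3

Comparing a few candidate routes:
N2 -> N0: 3
N2 -> N1 -> N4 -> N3 -> N0: 6 + 3 + 4 + 5 = 18
N2 -> N1 -> N3 -> N0: 6 + 6 + 5 = 17
N2 -> N3 -> N0: 4 + 5 = 9
The minimum is 3.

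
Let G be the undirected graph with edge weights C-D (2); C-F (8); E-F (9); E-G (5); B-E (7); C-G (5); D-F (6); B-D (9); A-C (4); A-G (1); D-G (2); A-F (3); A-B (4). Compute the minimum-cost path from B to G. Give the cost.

Checking several routes:
B-D-G: 9 + 2 = 11
B-A-G: 4 + 1 = 5
B-A-C-D-G: 4 + 4 + 2 + 2 = 12
Best route has total 5.

5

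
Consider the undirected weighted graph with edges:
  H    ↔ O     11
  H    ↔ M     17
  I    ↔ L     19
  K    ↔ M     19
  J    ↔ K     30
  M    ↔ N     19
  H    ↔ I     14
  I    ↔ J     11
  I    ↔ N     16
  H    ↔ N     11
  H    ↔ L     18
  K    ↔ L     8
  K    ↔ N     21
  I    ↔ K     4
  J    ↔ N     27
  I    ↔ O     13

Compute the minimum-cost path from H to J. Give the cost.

25

A few of the H→J routes:
H → N → J: 11 + 27 = 38
H → N → K → I → J: 11 + 21 + 4 + 11 = 47
H → O → I → J: 11 + 13 + 11 = 35
H → N → I → J: 11 + 16 + 11 = 38
H → L → K → I → J: 18 + 8 + 4 + 11 = 41
H → I → J: 14 + 11 = 25
Best route has total 25.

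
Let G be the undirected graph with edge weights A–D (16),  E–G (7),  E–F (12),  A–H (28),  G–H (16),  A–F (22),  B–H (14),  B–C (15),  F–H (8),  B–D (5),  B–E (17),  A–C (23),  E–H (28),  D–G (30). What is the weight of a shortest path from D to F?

27

Some routes from D to F:
D - A - F: 16 + 22 = 38
D - B - E - F: 5 + 17 + 12 = 34
D - B - H - F: 5 + 14 + 8 = 27
Best route has total 27.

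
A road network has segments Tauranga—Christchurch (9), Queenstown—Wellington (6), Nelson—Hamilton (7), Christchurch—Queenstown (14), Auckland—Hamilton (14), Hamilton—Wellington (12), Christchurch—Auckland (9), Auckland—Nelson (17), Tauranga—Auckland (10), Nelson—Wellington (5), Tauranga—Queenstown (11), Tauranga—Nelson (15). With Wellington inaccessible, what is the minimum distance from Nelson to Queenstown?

26

Comparing a few candidate routes:
Nelson - Tauranga - Queenstown: 15 + 11 = 26
Nelson - Tauranga - Christchurch - Queenstown: 15 + 9 + 14 = 38
Nelson - Auckland - Tauranga - Queenstown: 17 + 10 + 11 = 38
Nelson - Auckland - Christchurch - Queenstown: 17 + 9 + 14 = 40
Nelson - Hamilton - Auckland - Tauranga - Queenstown: 7 + 14 + 10 + 11 = 42
The minimum is 26 km.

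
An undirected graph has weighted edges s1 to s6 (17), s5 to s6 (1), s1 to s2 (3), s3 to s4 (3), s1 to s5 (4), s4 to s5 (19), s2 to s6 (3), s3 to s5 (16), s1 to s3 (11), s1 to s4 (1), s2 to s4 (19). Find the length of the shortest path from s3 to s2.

Checking several routes:
s3-s4-s2: 3 + 19 = 22
s3-s1-s5-s6-s2: 11 + 4 + 1 + 3 = 19
s3-s1-s2: 11 + 3 = 14
s3-s4-s1-s5-s6-s2: 3 + 1 + 4 + 1 + 3 = 12
s3-s4-s1-s2: 3 + 1 + 3 = 7
s3-s5-s6-s2: 16 + 1 + 3 = 20
Best route has total 7.

7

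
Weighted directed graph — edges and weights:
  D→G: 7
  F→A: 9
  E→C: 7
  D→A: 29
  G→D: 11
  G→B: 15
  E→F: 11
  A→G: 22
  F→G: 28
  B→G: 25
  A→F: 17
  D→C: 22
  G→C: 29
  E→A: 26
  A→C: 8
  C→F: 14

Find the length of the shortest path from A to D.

33

Routes from A to D:
A → G → D: 22 + 11 = 33
A → C → F → G → D: 8 + 14 + 28 + 11 = 61
A → F → G → D: 17 + 28 + 11 = 56
The minimum is 33.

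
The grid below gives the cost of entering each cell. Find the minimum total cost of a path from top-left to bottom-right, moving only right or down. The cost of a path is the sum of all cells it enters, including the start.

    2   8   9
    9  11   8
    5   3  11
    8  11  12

42

Take (0,0) (1,0) (2,0) (2,1) (2,2) (3,2) for a total of 2 + 9 + 5 + 3 + 11 + 12 = 42.
For comparison, the top-then-right route costs 50.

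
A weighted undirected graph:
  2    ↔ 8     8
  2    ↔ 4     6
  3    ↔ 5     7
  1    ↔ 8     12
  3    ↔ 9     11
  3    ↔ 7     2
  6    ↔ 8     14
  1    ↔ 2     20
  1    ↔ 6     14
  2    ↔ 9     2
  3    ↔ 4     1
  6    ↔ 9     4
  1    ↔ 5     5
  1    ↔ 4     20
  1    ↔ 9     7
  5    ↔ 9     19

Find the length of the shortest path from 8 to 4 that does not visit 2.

25

A few of the 8→4 routes:
8 -> 1 -> 4: 12 + 20 = 32
8 -> 1 -> 5 -> 3 -> 4: 12 + 5 + 7 + 1 = 25
8 -> 6 -> 1 -> 5 -> 3 -> 4: 14 + 14 + 5 + 7 + 1 = 41
8 -> 1 -> 9 -> 3 -> 4: 12 + 7 + 11 + 1 = 31
8 -> 6 -> 9 -> 1 -> 5 -> 3 -> 4: 14 + 4 + 7 + 5 + 7 + 1 = 38
8 -> 6 -> 9 -> 3 -> 4: 14 + 4 + 11 + 1 = 30
Shortest: 25.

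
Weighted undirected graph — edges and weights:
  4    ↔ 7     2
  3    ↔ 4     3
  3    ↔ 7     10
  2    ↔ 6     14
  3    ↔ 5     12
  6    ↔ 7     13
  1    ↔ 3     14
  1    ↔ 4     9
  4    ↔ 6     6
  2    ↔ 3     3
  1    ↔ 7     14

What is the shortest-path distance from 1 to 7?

Checking several routes:
1→3→4→7: 14 + 3 + 2 = 19
1→4→7: 9 + 2 = 11
1→7: 14
1→4→3→7: 9 + 3 + 10 = 22
1→3→7: 14 + 10 = 24
Shortest: 11.

11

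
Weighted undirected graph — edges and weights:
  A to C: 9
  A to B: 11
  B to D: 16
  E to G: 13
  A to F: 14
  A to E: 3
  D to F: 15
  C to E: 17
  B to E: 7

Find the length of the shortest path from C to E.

Some routes from C to E:
C - E: 17
C - A - E: 9 + 3 = 12
C - A - B - E: 9 + 11 + 7 = 27
Best route has total 12.

12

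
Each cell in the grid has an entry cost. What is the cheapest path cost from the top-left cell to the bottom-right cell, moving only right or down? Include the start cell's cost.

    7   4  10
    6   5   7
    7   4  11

31

Take (0,0)→(0,1)→(1,1)→(2,1)→(2,2) for a total of 7 + 4 + 5 + 4 + 11 = 31.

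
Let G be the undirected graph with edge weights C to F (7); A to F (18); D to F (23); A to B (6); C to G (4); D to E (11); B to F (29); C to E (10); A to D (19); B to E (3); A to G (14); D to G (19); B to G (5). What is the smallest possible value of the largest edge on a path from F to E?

7

A few of the F→E routes:
F-A-G-C-E: max(18, 14, 4, 10) = 18
F-C-E: max(7, 10) = 10
F-A-G-B-E: max(18, 14, 5, 3) = 18
F-C-G-B-E: max(7, 4, 5, 3) = 7
F-C-G-A-B-E: max(7, 4, 14, 6, 3) = 14
Smallest bottleneck: 7.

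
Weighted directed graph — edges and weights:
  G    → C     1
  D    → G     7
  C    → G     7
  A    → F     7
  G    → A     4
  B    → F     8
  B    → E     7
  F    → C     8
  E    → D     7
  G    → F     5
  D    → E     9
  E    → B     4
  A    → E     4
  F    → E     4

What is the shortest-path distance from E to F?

Paths from E to F:
E→D→G→A→F: 7 + 7 + 4 + 7 = 25
E→D→G→F: 7 + 7 + 5 = 19
E→B→F: 4 + 8 = 12
Best route has total 12.

12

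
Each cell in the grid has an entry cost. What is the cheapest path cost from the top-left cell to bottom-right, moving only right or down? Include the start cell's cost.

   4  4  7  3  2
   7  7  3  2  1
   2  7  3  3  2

23

Best path: r0c0→r0c1→r0c2→r0c3→r0c4→r1c4→r2c4
Cost: 4 + 4 + 7 + 3 + 2 + 1 + 2 = 23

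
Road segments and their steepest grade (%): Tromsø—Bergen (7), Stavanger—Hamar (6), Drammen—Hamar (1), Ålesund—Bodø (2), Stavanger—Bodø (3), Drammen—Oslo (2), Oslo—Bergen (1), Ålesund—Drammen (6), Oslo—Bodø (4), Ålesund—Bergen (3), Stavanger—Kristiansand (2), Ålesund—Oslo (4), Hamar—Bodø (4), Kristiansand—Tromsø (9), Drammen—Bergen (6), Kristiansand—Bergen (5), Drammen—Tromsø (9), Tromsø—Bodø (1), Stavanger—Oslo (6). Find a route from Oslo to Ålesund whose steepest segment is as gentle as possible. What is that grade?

Some routes from Oslo to Ålesund:
Oslo → Bergen → Ålesund: max(1, 3) = 3
Oslo → Bodø → Ålesund: max(4, 2) = 4
Oslo → Drammen → Hamar → Bodø → Stavanger → Kristiansand → Bergen → Ålesund: max(2, 1, 4, 3, 2, 5, 3) = 5
Oslo → Drammen → Hamar → Bodø → Ålesund: max(2, 1, 4, 2) = 4
Oslo → Ålesund: max(4) = 4
The minimum achievable maximum is 3%.

3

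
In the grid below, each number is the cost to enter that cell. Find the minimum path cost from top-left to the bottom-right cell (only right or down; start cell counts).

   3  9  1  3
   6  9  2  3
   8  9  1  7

23

Best path: (0,0) → (0,1) → (0,2) → (1,2) → (2,2) → (2,3)
Cost: 3 + 9 + 1 + 2 + 1 + 7 = 23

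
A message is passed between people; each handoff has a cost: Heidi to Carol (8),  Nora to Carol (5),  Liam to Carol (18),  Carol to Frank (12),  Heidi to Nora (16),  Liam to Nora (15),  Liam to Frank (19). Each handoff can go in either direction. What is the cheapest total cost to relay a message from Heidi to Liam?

26

Some routes from Heidi to Liam:
Heidi→Carol→Nora→Liam: 8 + 5 + 15 = 28
Heidi→Carol→Liam: 8 + 18 = 26
Heidi→Nora→Liam: 16 + 15 = 31
Heidi→Nora→Carol→Liam: 16 + 5 + 18 = 39
Heidi→Carol→Frank→Liam: 8 + 12 + 19 = 39
Best route has total 26.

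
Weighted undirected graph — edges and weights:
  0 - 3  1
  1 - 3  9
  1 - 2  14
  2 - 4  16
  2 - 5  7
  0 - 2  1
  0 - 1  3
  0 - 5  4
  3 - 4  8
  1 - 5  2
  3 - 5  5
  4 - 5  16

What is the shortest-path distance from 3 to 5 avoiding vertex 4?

5

Comparing a few candidate routes:
3 → 0 → 2 → 5: 1 + 1 + 7 = 9
3 → 5: 5
3 → 0 → 1 → 5: 1 + 3 + 2 = 6
3 → 0 → 5: 1 + 4 = 5
3 → 1 → 5: 9 + 2 = 11
Best route has total 5.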